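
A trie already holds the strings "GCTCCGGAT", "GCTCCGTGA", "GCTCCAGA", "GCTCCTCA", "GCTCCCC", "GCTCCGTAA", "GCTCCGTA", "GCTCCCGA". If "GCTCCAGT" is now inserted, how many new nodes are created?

Walking "GCTCCAGT" from the root, the first 7 characters ("GCTCCAG") follow existing edges; "T" is the first miss.
So 8 − 7 = 1 new nodes.

1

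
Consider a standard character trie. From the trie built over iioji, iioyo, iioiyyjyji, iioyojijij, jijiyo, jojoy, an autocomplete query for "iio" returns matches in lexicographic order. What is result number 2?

DFS of the "iio" subtree visits, in order: "iioiyyjyji", "iioji", "iioyo", "iioyojijij"
The 2nd is iioji.

iioji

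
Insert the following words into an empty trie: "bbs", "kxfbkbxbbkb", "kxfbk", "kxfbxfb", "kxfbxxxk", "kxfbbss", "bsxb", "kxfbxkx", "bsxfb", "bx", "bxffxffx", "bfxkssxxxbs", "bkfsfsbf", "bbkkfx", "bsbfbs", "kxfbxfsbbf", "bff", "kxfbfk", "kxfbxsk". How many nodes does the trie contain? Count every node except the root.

For each word, the new-node count is its length minus the longest prefix already in the trie:
  "bbs" → 3 new (b, b, s)
  "kxfbkbxbbkb" → 11 new (k, x, f, b, k, b, x, b, b, k, b)
  "kxfbk" → prefix "kxfbk" already present; 0 new (none)
  "kxfbxfb" → prefix "kxfb" already present; 3 new (x, f, b)
  "kxfbxxxk" → prefix "kxfbx" already present; 3 new (x, x, k)
  "kxfbbss" → prefix "kxfb" already present; 3 new (b, s, s)
  "bsxb" → prefix "b" already present; 3 new (s, x, b)
  "kxfbxkx" → prefix "kxfbx" already present; 2 new (k, x)
  "bsxfb" → prefix "bsx" already present; 2 new (f, b)
  "bx" → prefix "b" already present; 1 new (x)
  "bxffxffx" → prefix "bx" already present; 6 new (f, f, x, f, f, x)
  "bfxkssxxxbs" → prefix "b" already present; 10 new (f, x, k, s, s, x, x, x, b, s)
  "bkfsfsbf" → prefix "b" already present; 7 new (k, f, s, f, s, b, f)
  "bbkkfx" → prefix "bb" already present; 4 new (k, k, f, x)
  "bsbfbs" → prefix "bs" already present; 4 new (b, f, b, s)
  "kxfbxfsbbf" → prefix "kxfbxf" already present; 4 new (s, b, b, f)
  "bff" → prefix "bf" already present; 1 new (f)
  "kxfbfk" → prefix "kxfb" already present; 2 new (f, k)
  "kxfbxsk" → prefix "kxfbx" already present; 2 new (s, k)
Total nodes = 3 + 11 + 0 + 3 + 3 + 3 + 3 + 2 + 2 + 1 + 6 + 10 + 7 + 4 + 4 + 4 + 1 + 2 + 2 = 71

71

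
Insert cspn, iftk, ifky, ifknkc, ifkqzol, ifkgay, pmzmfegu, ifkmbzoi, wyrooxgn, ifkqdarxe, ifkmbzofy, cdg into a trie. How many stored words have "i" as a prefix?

Walk to "i"; the words in its subtree are exactly those with that prefix.
Matches: "ifkgay", "ifkmbzofy", "ifkmbzoi", "ifknkc", "ifkqdarxe", "ifkqzol", "ifky", "iftk"
Count: 8

8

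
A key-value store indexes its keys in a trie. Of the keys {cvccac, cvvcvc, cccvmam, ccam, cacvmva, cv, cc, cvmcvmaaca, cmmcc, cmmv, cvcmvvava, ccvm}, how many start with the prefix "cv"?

5

Traverse to the node for "cv", then collect every word in that subtree.
Words under "cv": cv, cvccac, cvcmvvava, cvmcvmaaca, cvvcvc
Count: 5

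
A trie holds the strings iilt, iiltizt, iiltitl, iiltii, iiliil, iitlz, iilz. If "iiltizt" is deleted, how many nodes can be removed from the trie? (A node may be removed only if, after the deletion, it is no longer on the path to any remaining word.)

2

A node on "iiltizt"'s path can go only if nothing else ends at it or branches off below it.
The suffix "zt" (2 nodes) is used only by "iiltizt"; the node for "iilti" still has the child "t", so pruning stops there.
Nodes removed: 2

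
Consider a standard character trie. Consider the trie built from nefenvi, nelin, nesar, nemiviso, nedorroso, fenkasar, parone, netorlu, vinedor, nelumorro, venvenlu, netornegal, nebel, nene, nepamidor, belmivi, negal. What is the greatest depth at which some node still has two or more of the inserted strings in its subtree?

5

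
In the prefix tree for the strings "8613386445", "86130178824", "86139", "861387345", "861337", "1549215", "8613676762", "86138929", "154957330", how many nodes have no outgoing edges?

9

Leaves are exactly the stored words that no other stored word extends.
Those words: "1549215", "154957330", "86130178824", "861337", "8613386445", "8613676762", "861387345", "86138929", "86139"
Leaf count: 9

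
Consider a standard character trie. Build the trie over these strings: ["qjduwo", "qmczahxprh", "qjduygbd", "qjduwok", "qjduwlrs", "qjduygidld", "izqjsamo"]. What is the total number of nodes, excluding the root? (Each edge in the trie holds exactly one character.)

35

Insert word by word; a character creates a node only if that edge doesn't already exist:
  "qjduwo" → 6 new (q, j, d, u, w, o)
  "qmczahxprh" → prefix "q" already present; 9 new (m, c, z, a, h, x, p, r, h)
  "qjduygbd" → prefix "qjdu" already present; 4 new (y, g, b, d)
  "qjduwok" → prefix "qjduwo" already present; 1 new (k)
  "qjduwlrs" → prefix "qjduw" already present; 3 new (l, r, s)
  "qjduygidld" → prefix "qjduyg" already present; 4 new (i, d, l, d)
  "izqjsamo" → 8 new (i, z, q, j, s, a, m, o)
Total nodes = 6 + 9 + 4 + 1 + 3 + 4 + 8 = 35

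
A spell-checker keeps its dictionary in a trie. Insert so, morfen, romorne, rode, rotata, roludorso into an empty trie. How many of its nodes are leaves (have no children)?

A leaf is a node with no children — equivalently, the end of a word that is not a proper prefix of any other stored word.
Those words: "morfen", "rode", "roludorso", "romorne", "rotata", "so"
Leaf count: 6

6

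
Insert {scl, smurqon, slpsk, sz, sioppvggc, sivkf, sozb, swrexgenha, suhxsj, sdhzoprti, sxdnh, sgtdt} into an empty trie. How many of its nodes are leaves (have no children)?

12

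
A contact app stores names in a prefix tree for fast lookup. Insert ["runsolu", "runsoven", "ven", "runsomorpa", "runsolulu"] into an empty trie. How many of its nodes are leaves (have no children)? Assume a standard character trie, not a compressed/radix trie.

4

Leaves are exactly the stored words that no other stored word extends.
Those words: "runsolulu", "runsomorpa", "runsoven", "ven"
Leaf count: 4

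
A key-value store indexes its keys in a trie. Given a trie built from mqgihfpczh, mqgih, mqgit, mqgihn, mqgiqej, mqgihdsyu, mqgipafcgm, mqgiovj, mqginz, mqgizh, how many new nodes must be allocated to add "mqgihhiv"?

3

"mqgih" is already a path in the trie; the remaining "hiv" must be added.
So 8 − 5 = 3 new nodes.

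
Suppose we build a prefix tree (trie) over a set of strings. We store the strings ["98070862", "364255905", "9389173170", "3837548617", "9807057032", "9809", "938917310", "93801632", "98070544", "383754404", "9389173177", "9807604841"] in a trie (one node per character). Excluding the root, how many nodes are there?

59

Count nodes per top-level branch (shared prefixes stored once):
  '3'-branch (364255905, 383754404, 3837548617): 21 nodes
  '9'-branch (93801632, 938917310, 9389173170, 9389173177, 98070544, 9807057032, 98070862, 9807604841, 9809): 38 nodes
Sum: 59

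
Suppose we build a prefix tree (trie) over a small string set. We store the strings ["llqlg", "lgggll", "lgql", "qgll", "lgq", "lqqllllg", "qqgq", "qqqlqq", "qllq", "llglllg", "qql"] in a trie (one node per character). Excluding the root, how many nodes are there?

For each word, the new-node count is its length minus the longest prefix already in the trie:
  "llqlg" → 5 new (l, l, q, l, g)
  "lgggll" → prefix "l" already present; 5 new (g, g, g, l, l)
  "lgql" → prefix "lg" already present; 2 new (q, l)
  "qgll" → 4 new (q, g, l, l)
  "lgq" → prefix "lgq" already present; 0 new (none)
  "lqqllllg" → prefix "l" already present; 7 new (q, q, l, l, l, l, g)
  "qqgq" → prefix "q" already present; 3 new (q, g, q)
  "qqqlqq" → prefix "qq" already present; 4 new (q, l, q, q)
  "qllq" → prefix "q" already present; 3 new (l, l, q)
  "llglllg" → prefix "ll" already present; 5 new (g, l, l, l, g)
  "qql" → prefix "qq" already present; 1 new (l)
Total nodes = 5 + 5 + 2 + 4 + 0 + 7 + 3 + 4 + 3 + 5 + 1 = 39

39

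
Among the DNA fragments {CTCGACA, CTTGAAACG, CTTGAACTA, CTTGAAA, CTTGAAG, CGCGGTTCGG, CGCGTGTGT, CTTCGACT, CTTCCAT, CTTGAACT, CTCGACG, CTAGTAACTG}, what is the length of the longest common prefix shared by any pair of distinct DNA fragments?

Look for the deepest trie node that still has at least two words in its subtree.
e.g. "CTTGAACT" and "CTTGAACTA" share the prefix "CTTGAACT" of length 8; no pair shares a longer one.
Longest shared-prefix length: 8

8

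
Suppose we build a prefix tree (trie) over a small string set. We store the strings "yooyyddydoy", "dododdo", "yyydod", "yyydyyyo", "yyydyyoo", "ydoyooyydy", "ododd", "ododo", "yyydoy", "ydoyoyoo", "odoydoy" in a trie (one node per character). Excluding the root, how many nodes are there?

Count nodes per top-level branch (shared prefixes stored once):
  'd'-branch (dododdo): 7 nodes
  'o'-branch (ododd, ododo, odoydoy): 10 nodes
  'y'-branch (ydoyooyydy, ydoyoyoo, yooyyddydoy, yyydod, yyydoy, yyydyyoo, yyydyyyo): 35 nodes
Sum: 52

52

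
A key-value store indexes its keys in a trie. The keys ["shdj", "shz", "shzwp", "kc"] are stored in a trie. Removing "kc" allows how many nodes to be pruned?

2

After clearing the end-marker at "kc", prune upward until reaching a node still needed by another word.
No other word shares any prefix with "kc", so all 2 of its nodes go.
Nodes removed: 2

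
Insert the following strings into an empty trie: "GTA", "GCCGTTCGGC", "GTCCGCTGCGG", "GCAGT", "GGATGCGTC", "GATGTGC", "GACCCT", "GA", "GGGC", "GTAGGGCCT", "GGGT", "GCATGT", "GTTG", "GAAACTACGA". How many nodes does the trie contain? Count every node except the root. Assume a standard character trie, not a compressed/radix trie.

64

Insert word by word; a character creates a node only if that edge doesn't already exist:
  "GTA" → 3 new (G, T, A)
  "GCCGTTCGGC" → prefix "G" already present; 9 new (C, C, G, T, T, C, G, G, C)
  "GTCCGCTGCGG" → prefix "GT" already present; 9 new (C, C, G, C, T, G, C, G, G)
  "GCAGT" → prefix "GC" already present; 3 new (A, G, T)
  "GGATGCGTC" → prefix "G" already present; 8 new (G, A, T, G, C, G, T, C)
  "GATGTGC" → prefix "G" already present; 6 new (A, T, G, T, G, C)
  "GACCCT" → prefix "GA" already present; 4 new (C, C, C, T)
  "GA" → prefix "GA" already present; 0 new (none)
  "GGGC" → prefix "GG" already present; 2 new (G, C)
  "GTAGGGCCT" → prefix "GTA" already present; 6 new (G, G, G, C, C, T)
  "GGGT" → prefix "GGG" already present; 1 new (T)
  "GCATGT" → prefix "GCA" already present; 3 new (T, G, T)
  "GTTG" → prefix "GT" already present; 2 new (T, G)
  "GAAACTACGA" → prefix "GA" already present; 8 new (A, A, C, T, A, C, G, A)
Total nodes = 3 + 9 + 9 + 3 + 8 + 6 + 4 + 0 + 2 + 6 + 1 + 3 + 2 + 8 = 64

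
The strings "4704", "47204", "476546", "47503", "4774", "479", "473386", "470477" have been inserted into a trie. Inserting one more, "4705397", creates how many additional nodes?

"470" is already a path in the trie; the remaining "5397" must be added.
So 7 − 3 = 4 new nodes.

4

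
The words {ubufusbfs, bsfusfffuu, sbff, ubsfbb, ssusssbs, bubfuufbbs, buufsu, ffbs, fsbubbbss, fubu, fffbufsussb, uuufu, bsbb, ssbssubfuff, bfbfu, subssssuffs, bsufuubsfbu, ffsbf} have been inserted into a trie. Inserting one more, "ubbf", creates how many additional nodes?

The longest prefix of "ubbf" already in the trie is "ub" (length 2).
New nodes needed: |"ubbf"| − 2 = 4 − 2 = 2.

2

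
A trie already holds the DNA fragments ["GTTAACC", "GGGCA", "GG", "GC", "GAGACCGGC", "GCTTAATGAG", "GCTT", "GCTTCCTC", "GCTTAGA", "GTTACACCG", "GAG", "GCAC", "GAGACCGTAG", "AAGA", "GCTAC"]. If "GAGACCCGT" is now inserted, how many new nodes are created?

The longest prefix of "GAGACCCGT" already in the trie is "GAGACC" (length 6).
Each of the 3 remaining characters creates one node.

3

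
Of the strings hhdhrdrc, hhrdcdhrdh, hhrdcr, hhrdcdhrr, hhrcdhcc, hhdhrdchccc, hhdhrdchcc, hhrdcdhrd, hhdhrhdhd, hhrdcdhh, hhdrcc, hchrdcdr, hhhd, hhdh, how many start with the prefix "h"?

Traverse to the node for "h", then collect every word in that subtree.
Words under "h": hchrdcdr, hhdh, hhdhrdchcc, hhdhrdchccc, hhdhrdrc, hhdhrhdhd, hhdrcc, hhhd, hhrcdhcc, hhrdcdhh, hhrdcdhrd, hhrdcdhrdh, hhrdcdhrr, hhrdcr
Count: 14

14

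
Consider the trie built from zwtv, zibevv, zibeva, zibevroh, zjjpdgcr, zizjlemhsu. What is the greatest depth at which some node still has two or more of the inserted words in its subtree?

Look for the deepest trie node that still has at least two words in its subtree.
e.g. "zibeva" and "zibevroh" share the prefix "zibev" of length 5; no pair shares a longer one.
Longest shared-prefix length: 5

5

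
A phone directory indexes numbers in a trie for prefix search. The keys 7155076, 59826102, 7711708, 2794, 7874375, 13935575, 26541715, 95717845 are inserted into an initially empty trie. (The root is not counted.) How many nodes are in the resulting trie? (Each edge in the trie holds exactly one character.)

For each word, the new-node count is its length minus the longest prefix already in the trie:
  "7155076" → 7 new (7, 1, 5, 5, 0, 7, 6)
  "59826102" → 8 new (5, 9, 8, 2, 6, 1, 0, 2)
  "7711708" → prefix "7" already present; 6 new (7, 1, 1, 7, 0, 8)
  "2794" → 4 new (2, 7, 9, 4)
  "7874375" → prefix "7" already present; 6 new (8, 7, 4, 3, 7, 5)
  "13935575" → 8 new (1, 3, 9, 3, 5, 5, 7, 5)
  "26541715" → prefix "2" already present; 7 new (6, 5, 4, 1, 7, 1, 5)
  "95717845" → 8 new (9, 5, 7, 1, 7, 8, 4, 5)
Total nodes = 7 + 8 + 6 + 4 + 6 + 8 + 7 + 8 = 54

54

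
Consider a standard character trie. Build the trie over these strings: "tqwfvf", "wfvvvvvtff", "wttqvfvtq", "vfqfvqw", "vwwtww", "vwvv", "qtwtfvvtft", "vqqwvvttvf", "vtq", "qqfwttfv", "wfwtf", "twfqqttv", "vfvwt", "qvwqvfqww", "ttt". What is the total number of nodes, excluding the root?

89

Insert word by word; a character creates a node only if that edge doesn't already exist:
  "tqwfvf" → 6 new (t, q, w, f, v, f)
  "wfvvvvvtff" → 10 new (w, f, v, v, v, v, v, t, f, f)
  "wttqvfvtq" → prefix "w" already present; 8 new (t, t, q, v, f, v, t, q)
  "vfqfvqw" → 7 new (v, f, q, f, v, q, w)
  "vwwtww" → prefix "v" already present; 5 new (w, w, t, w, w)
  "vwvv" → prefix "vw" already present; 2 new (v, v)
  "qtwtfvvtft" → 10 new (q, t, w, t, f, v, v, t, f, t)
  "vqqwvvttvf" → prefix "v" already present; 9 new (q, q, w, v, v, t, t, v, f)
  "vtq" → prefix "v" already present; 2 new (t, q)
  "qqfwttfv" → prefix "q" already present; 7 new (q, f, w, t, t, f, v)
  "wfwtf" → prefix "wf" already present; 3 new (w, t, f)
  "twfqqttv" → prefix "t" already present; 7 new (w, f, q, q, t, t, v)
  "vfvwt" → prefix "vf" already present; 3 new (v, w, t)
  "qvwqvfqww" → prefix "q" already present; 8 new (v, w, q, v, f, q, w, w)
  "ttt" → prefix "t" already present; 2 new (t, t)
Total nodes = 6 + 10 + 8 + 7 + 5 + 2 + 10 + 9 + 2 + 7 + 3 + 7 + 3 + 8 + 2 = 89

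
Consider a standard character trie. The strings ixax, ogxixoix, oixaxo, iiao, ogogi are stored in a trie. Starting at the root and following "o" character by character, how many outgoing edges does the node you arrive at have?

2

Follow the path "o" to its node, then look at its outgoing edges.
Distinct next characters after "o": g, i.
That node has 2 child edges.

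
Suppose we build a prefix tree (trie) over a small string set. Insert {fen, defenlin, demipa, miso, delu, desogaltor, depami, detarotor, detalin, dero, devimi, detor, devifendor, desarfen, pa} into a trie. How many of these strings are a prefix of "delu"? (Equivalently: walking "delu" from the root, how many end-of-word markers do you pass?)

Traverse "delu" character by character; count nodes along the way that are marked as word ends.
Prefixes of the query that are stored words: "delu"
Count: 1

1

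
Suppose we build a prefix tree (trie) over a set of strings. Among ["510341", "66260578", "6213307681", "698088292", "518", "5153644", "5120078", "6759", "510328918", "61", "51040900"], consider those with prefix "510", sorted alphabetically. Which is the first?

Words with prefix "510", in lexicographic order: "510328918", "510341", "51040900"
The 1st is 510328918.

510328918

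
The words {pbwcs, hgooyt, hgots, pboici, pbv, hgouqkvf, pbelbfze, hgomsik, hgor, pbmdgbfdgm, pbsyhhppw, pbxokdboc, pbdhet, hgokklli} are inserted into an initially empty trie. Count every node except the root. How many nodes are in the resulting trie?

Insert word by word; a character creates a node only if that edge doesn't already exist:
  "pbwcs" → 5 new (p, b, w, c, s)
  "hgooyt" → 6 new (h, g, o, o, y, t)
  "hgots" → prefix "hgo" already present; 2 new (t, s)
  "pboici" → prefix "pb" already present; 4 new (o, i, c, i)
  "pbv" → prefix "pb" already present; 1 new (v)
  "hgouqkvf" → prefix "hgo" already present; 5 new (u, q, k, v, f)
  "pbelbfze" → prefix "pb" already present; 6 new (e, l, b, f, z, e)
  "hgomsik" → prefix "hgo" already present; 4 new (m, s, i, k)
  "hgor" → prefix "hgo" already present; 1 new (r)
  "pbmdgbfdgm" → prefix "pb" already present; 8 new (m, d, g, b, f, d, g, m)
  "pbsyhhppw" → prefix "pb" already present; 7 new (s, y, h, h, p, p, w)
  "pbxokdboc" → prefix "pb" already present; 7 new (x, o, k, d, b, o, c)
  "pbdhet" → prefix "pb" already present; 4 new (d, h, e, t)
  "hgokklli" → prefix "hgo" already present; 5 new (k, k, l, l, i)
Total nodes = 5 + 6 + 2 + 4 + 1 + 5 + 6 + 4 + 1 + 8 + 7 + 7 + 4 + 5 = 65

65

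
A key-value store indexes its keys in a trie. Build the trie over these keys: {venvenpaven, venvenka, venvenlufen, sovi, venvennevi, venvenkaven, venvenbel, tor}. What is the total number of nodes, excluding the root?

35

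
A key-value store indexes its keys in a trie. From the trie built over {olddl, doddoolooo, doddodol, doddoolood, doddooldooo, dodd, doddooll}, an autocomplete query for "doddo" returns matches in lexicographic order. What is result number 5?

doddoolooo

DFS of the "doddo" subtree visits, in order: "doddodol", "doddooldooo", "doddooll", "doddoolood", "doddoolooo"
The 5th is doddoolooo.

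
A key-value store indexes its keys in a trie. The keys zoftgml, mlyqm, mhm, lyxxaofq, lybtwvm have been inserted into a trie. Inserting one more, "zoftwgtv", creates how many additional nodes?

4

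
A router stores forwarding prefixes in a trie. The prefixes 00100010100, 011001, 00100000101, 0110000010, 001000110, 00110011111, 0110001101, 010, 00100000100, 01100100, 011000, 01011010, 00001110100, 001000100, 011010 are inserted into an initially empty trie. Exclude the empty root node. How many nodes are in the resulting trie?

Insert word by word; a character creates a node only if that edge doesn't already exist:
  "00100010100" → 11 new (0, 0, 1, 0, 0, 0, 1, 0, 1, 0, 0)
  "011001" → prefix "0" already present; 5 new (1, 1, 0, 0, 1)
  "00100000101" → prefix "001000" already present; 5 new (0, 0, 1, 0, 1)
  "0110000010" → prefix "01100" already present; 5 new (0, 0, 0, 1, 0)
  "001000110" → prefix "0010001" already present; 2 new (1, 0)
  "00110011111" → prefix "001" already present; 8 new (1, 0, 0, 1, 1, 1, 1, 1)
  "0110001101" → prefix "011000" already present; 4 new (1, 1, 0, 1)
  "010" → prefix "01" already present; 1 new (0)
  "00100000100" → prefix "0010000010" already present; 1 new (0)
  "01100100" → prefix "011001" already present; 2 new (0, 0)
  "011000" → prefix "011000" already present; 0 new (none)
  "01011010" → prefix "010" already present; 5 new (1, 1, 0, 1, 0)
  "00001110100" → prefix "00" already present; 9 new (0, 0, 1, 1, 1, 0, 1, 0, 0)
  "001000100" → prefix "00100010" already present; 1 new (0)
  "011010" → prefix "0110" already present; 2 new (1, 0)
Total nodes = 11 + 5 + 5 + 5 + 2 + 8 + 4 + 1 + 1 + 2 + 0 + 5 + 9 + 1 + 2 = 61

61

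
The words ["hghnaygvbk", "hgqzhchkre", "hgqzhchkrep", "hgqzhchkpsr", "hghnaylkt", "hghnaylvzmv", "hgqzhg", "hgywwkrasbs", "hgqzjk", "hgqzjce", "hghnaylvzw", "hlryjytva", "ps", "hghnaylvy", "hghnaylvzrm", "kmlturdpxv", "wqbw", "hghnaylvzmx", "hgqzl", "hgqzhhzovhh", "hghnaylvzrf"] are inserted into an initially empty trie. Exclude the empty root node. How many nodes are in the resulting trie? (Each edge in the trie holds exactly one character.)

80

Insert word by word; a character creates a node only if that edge doesn't already exist:
  "hghnaygvbk" → 10 new (h, g, h, n, a, y, g, v, b, k)
  "hgqzhchkre" → prefix "hg" already present; 8 new (q, z, h, c, h, k, r, e)
  "hgqzhchkrep" → prefix "hgqzhchkre" already present; 1 new (p)
  "hgqzhchkpsr" → prefix "hgqzhchk" already present; 3 new (p, s, r)
  "hghnaylkt" → prefix "hghnay" already present; 3 new (l, k, t)
  "hghnaylvzmv" → prefix "hghnayl" already present; 4 new (v, z, m, v)
  "hgqzhg" → prefix "hgqzh" already present; 1 new (g)
  "hgywwkrasbs" → prefix "hg" already present; 9 new (y, w, w, k, r, a, s, b, s)
  "hgqzjk" → prefix "hgqz" already present; 2 new (j, k)
  "hgqzjce" → prefix "hgqzj" already present; 2 new (c, e)
  "hghnaylvzw" → prefix "hghnaylvz" already present; 1 new (w)
  "hlryjytva" → prefix "h" already present; 8 new (l, r, y, j, y, t, v, a)
  "ps" → 2 new (p, s)
  "hghnaylvy" → prefix "hghnaylv" already present; 1 new (y)
  "hghnaylvzrm" → prefix "hghnaylvz" already present; 2 new (r, m)
  "kmlturdpxv" → 10 new (k, m, l, t, u, r, d, p, x, v)
  "wqbw" → 4 new (w, q, b, w)
  "hghnaylvzmx" → prefix "hghnaylvzm" already present; 1 new (x)
  "hgqzl" → prefix "hgqz" already present; 1 new (l)
  "hgqzhhzovhh" → prefix "hgqzh" already present; 6 new (h, z, o, v, h, h)
  "hghnaylvzrf" → prefix "hghnaylvzr" already present; 1 new (f)
Total nodes = 10 + 8 + 1 + 3 + 3 + 4 + 1 + 9 + 2 + 2 + 1 + 8 + 2 + 1 + 2 + 10 + 4 + 1 + 1 + 6 + 1 = 80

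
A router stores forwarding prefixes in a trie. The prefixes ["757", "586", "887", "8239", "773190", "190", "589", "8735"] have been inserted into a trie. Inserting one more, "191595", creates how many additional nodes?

"19" is already a path in the trie; the remaining "1595" must be added.
New nodes needed: |"191595"| − 2 = 6 − 2 = 4.

4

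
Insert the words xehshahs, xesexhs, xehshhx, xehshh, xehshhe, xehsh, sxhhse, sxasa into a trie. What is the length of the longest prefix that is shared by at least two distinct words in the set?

6

Look for the deepest trie node that still has at least two words in its subtree.
e.g. "xehshh" and "xehshhe" share the prefix "xehshh" of length 6; no pair shares a longer one.
Longest shared-prefix length: 6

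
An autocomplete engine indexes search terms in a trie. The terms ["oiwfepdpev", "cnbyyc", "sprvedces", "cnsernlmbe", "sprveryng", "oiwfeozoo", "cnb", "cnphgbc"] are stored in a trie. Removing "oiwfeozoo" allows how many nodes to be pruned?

4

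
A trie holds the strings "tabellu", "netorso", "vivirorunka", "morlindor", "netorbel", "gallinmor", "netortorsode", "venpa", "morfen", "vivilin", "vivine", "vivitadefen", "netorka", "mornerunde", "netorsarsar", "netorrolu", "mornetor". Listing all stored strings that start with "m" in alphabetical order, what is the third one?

mornerunde

Filter for "m…" and sort: "morfen", "morlindor", "mornerunde", "mornetor"
The 3rd is mornerunde.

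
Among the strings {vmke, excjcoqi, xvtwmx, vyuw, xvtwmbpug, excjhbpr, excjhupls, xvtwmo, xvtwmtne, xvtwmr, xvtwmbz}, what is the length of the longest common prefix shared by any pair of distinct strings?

6

The deepest shared node is where two words last agree before diverging.
"xvtwmbpug" and "xvtwmbz" agree on "xvtwmb" (6 characters) before diverging; nothing deeper is shared.
Longest shared-prefix length: 6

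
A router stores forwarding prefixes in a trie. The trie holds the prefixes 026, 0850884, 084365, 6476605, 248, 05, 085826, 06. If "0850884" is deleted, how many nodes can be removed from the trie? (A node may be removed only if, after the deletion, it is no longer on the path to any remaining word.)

A node on "0850884"'s path can go only if nothing else ends at it or branches off below it.
The suffix "0884" (4 nodes) is used only by "0850884"; the node for "085" still has the child "8", so pruning stops there.
Nodes removed: 4

4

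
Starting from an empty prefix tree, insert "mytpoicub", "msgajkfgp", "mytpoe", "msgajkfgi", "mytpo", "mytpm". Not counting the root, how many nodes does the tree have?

Insert word by word; a character creates a node only if that edge doesn't already exist:
  "mytpoicub" → 9 new (m, y, t, p, o, i, c, u, b)
  "msgajkfgp" → prefix "m" already present; 8 new (s, g, a, j, k, f, g, p)
  "mytpoe" → prefix "mytpo" already present; 1 new (e)
  "msgajkfgi" → prefix "msgajkfg" already present; 1 new (i)
  "mytpo" → prefix "mytpo" already present; 0 new (none)
  "mytpm" → prefix "mytp" already present; 1 new (m)
Total nodes = 9 + 8 + 1 + 1 + 0 + 1 = 20

20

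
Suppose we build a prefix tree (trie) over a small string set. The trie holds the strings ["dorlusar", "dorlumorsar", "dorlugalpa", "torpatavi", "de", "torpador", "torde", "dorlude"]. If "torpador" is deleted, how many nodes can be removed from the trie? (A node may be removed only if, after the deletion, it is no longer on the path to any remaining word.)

After clearing the end-marker at "torpador", prune upward until reaching a node still needed by another word.
The suffix "dor" (3 nodes) is used only by "torpador"; the node for "torpa" still has the child "t", so pruning stops there.
Nodes removed: 3

3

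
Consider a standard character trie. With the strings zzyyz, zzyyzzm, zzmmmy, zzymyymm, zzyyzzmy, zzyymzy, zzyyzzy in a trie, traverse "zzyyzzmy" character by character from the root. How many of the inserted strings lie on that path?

Check each prefix of "zzyyzzmy" against the stored set — each match is an end-marker on the path.
Prefixes of the query that are stored words: "zzyyz", "zzyyzzm", "zzyyzzmy"
Count: 3

3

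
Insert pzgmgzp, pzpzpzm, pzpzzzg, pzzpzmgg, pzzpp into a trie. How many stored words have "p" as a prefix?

Filter for entries beginning with "p":
Matches: "pzgmgzp", "pzpzpzm", "pzpzzzg", "pzzpp", "pzzpzmgg"
Count: 5

5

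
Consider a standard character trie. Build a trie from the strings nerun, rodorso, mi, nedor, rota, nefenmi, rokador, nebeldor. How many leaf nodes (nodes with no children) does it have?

Leaves are exactly the stored words that no other stored word extends.
Those words: "mi", "nebeldor", "nedor", "nefenmi", "nerun", "rodorso", "rokador", "rota"
Leaf count: 8

8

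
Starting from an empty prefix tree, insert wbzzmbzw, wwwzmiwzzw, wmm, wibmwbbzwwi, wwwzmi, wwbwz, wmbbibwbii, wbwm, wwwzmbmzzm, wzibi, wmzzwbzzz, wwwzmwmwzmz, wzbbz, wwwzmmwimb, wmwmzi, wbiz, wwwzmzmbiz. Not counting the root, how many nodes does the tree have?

Count nodes per top-level branch (shared prefixes stored once):
  'w'-branch (wbiz, wbwm, wbzzmbzw, wibmwbbzwwi, wmbbibwbii, wmm, wmwmzi, wmzzwbzzz, wwbwz, wwwzmbmzzm, wwwzmi, wwwzmiwzzw, wwwzmmwimb, wwwzmwmwzmz, wwwzmzmbiz, wzbbz, wzibi): 83 nodes
Sum: 83

83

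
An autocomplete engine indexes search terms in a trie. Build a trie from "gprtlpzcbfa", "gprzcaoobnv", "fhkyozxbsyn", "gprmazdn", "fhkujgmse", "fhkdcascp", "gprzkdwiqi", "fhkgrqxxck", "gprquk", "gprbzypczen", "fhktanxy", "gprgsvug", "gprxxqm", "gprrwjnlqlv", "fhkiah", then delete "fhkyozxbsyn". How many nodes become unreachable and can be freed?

Walk "fhkyozxbsyn" from the leaf back toward the root, removing each node that no remaining word uses.
The suffix "yozxbsyn" (8 nodes) is used only by "fhkyozxbsyn"; the node for "fhk" still has the child "u", so pruning stops there.
Nodes removed: 8

8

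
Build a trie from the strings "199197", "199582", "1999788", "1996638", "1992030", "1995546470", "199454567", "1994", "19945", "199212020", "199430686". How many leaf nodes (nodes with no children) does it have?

9

Leaves are exactly the stored words that no other stored word extends.
Those words: "199197", "1992030", "199212020", "199430686", "199454567", "1995546470", "199582", "1996638", "1999788"
Leaf count: 9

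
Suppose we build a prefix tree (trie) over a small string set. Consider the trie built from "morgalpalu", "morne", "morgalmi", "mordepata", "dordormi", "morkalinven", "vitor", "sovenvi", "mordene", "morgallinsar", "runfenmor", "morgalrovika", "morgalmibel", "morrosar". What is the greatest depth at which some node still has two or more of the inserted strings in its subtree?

8

Look for the deepest trie node that still has at least two words in its subtree.
"morgalmi" and "morgalmibel" agree on "morgalmi" (8 characters) before diverging; nothing deeper is shared.
Longest shared-prefix length: 8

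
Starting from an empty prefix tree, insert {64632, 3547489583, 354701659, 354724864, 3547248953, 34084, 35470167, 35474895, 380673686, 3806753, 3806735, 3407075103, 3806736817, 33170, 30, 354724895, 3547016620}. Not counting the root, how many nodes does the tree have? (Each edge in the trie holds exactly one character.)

Count nodes per top-level branch (shared prefixes stored once):
  '3'-branch (30, 33170, 3407075103, 34084, 354701659, 3547016620, 35470167, 354724864, 354724895, 3547248953, 35474895, 3547489583, 3806735, 3806736817, 380673686, 3806753): 56 nodes
  '6'-branch (64632): 5 nodes
Sum: 61

61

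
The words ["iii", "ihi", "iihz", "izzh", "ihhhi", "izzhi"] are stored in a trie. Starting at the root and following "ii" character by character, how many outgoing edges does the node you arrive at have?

The children of the "ii" node are the distinct next characters among strings starting with "ii".
Characters that immediately follow "ii" among the stored strings: {h, i}.
That node has 2 child edges.

2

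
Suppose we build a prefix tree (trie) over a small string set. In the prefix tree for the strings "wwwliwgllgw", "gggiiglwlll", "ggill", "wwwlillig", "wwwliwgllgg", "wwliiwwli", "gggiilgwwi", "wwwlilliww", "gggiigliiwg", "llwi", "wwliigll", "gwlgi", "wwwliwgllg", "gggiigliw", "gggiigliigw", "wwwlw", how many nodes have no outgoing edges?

Leaves are exactly the stored words that no other stored word extends.
Those words: "gggiigliigw", "gggiigliiwg", "gggiigliw", "gggiiglwlll", "gggiilgwwi", "ggill", "gwlgi", "llwi", "wwliigll", "wwliiwwli", "wwwlillig", "wwwlilliww", "wwwliwgllgg", "wwwliwgllgw", "wwwlw"
Leaf count: 15

15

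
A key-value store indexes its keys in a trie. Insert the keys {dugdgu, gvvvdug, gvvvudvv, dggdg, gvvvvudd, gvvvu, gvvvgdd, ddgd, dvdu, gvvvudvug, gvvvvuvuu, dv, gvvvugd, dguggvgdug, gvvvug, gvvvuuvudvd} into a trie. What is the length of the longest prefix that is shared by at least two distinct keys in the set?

The deepest shared node is where two words last agree before diverging.
"gvvvudvug" and "gvvvudvv" agree on "gvvvudv" (7 characters) before diverging; nothing deeper is shared.
Longest shared-prefix length: 7

7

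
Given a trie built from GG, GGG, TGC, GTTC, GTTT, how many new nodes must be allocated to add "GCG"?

The longest prefix of "GCG" already in the trie is "G" (length 1).
So 3 − 1 = 2 new nodes.

2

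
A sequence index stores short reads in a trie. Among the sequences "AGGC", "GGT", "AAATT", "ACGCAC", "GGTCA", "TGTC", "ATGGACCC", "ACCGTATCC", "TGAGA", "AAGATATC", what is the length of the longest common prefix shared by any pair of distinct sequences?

3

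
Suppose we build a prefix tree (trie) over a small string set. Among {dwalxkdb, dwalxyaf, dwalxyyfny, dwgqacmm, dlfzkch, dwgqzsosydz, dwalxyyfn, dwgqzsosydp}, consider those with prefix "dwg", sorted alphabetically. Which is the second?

Words with prefix "dwg", in lexicographic order: "dwgqacmm", "dwgqzsosydp", "dwgqzsosydz"
Position 2: dwgqzsosydp

dwgqzsosydp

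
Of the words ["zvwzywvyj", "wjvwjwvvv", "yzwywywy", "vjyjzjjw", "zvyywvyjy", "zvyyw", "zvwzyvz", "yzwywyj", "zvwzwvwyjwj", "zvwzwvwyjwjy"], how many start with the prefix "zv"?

Filter for entries beginning with "zv":
Words under "zv": zvwzwvwyjwj, zvwzwvwyjwjy, zvwzyvz, zvwzywvyj, zvyyw, zvyywvyjy
Count: 6

6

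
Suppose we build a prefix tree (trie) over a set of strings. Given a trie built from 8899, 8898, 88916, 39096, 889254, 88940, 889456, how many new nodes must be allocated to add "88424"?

Walking "88424" from the root, the first 2 characters ("88") follow existing edges; "4" is the first miss.
New nodes needed: |"88424"| − 2 = 5 − 2 = 3.

3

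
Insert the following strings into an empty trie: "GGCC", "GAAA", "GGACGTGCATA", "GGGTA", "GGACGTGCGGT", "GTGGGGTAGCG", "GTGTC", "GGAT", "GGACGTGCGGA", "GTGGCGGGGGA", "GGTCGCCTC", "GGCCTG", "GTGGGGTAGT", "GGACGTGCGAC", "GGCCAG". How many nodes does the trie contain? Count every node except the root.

Count nodes per top-level branch (shared prefixes stored once):
  'G'-branch (GAAA, GGACGTGCATA, GGACGTGCGAC, GGACGTGCGGA, GGACGTGCGGT, GGAT, GGCC, GGCCAG, GGCCTG, GGGTA, GGTCGCCTC, GTGGCGGGGGA, GTGGGGTAGCG, GTGGGGTAGT, GTGTC): 57 nodes
Sum: 57

57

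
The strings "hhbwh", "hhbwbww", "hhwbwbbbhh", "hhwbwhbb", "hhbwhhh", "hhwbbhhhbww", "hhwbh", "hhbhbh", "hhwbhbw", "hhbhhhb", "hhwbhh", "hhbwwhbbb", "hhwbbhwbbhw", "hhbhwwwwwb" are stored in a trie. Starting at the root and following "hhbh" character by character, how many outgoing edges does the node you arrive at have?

3

The children of the "hhbh" node are the distinct next characters among strings starting with "hhbh".
Characters that immediately follow "hhbh" among the stored strings: {b, h, w}.
That node has 3 child edges.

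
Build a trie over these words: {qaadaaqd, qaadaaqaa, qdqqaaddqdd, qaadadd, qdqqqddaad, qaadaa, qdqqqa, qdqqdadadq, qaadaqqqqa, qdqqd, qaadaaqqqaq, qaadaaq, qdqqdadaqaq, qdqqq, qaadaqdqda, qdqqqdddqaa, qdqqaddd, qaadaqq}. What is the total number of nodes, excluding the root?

58

Insert word by word; a character creates a node only if that edge doesn't already exist:
  "qaadaaqd" → 8 new (q, a, a, d, a, a, q, d)
  "qaadaaqaa" → prefix "qaadaaq" already present; 2 new (a, a)
  "qdqqaaddqdd" → prefix "q" already present; 10 new (d, q, q, a, a, d, d, q, d, d)
  "qaadadd" → prefix "qaada" already present; 2 new (d, d)
  "qdqqqddaad" → prefix "qdqq" already present; 6 new (q, d, d, a, a, d)
  "qaadaa" → prefix "qaadaa" already present; 0 new (none)
  "qdqqqa" → prefix "qdqqq" already present; 1 new (a)
  "qdqqdadadq" → prefix "qdqq" already present; 6 new (d, a, d, a, d, q)
  "qaadaqqqqa" → prefix "qaada" already present; 5 new (q, q, q, q, a)
  "qdqqd" → prefix "qdqqd" already present; 0 new (none)
  "qaadaaqqqaq" → prefix "qaadaaq" already present; 4 new (q, q, a, q)
  "qaadaaq" → prefix "qaadaaq" already present; 0 new (none)
  "qdqqdadaqaq" → prefix "qdqqdada" already present; 3 new (q, a, q)
  "qdqqq" → prefix "qdqqq" already present; 0 new (none)
  "qaadaqdqda" → prefix "qaadaq" already present; 4 new (d, q, d, a)
  "qdqqqdddqaa" → prefix "qdqqqdd" already present; 4 new (d, q, a, a)
  "qdqqaddd" → prefix "qdqqa" already present; 3 new (d, d, d)
  "qaadaqq" → prefix "qaadaqq" already present; 0 new (none)
Total nodes = 8 + 2 + 10 + 2 + 6 + 0 + 1 + 6 + 5 + 0 + 4 + 0 + 3 + 0 + 4 + 4 + 3 + 0 = 58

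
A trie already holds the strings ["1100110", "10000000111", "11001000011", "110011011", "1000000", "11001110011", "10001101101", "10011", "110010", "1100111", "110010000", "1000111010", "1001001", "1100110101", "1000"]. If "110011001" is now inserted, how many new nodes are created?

2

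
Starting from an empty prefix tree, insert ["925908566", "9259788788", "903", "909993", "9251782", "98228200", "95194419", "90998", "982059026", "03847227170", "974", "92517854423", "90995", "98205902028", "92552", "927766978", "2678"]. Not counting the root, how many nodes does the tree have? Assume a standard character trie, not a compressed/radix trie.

81

For each word, the new-node count is its length minus the longest prefix already in the trie:
  "925908566" → 9 new (9, 2, 5, 9, 0, 8, 5, 6, 6)
  "9259788788" → prefix "9259" already present; 6 new (7, 8, 8, 7, 8, 8)
  "903" → prefix "9" already present; 2 new (0, 3)
  "909993" → prefix "90" already present; 4 new (9, 9, 9, 3)
  "9251782" → prefix "925" already present; 4 new (1, 7, 8, 2)
  "98228200" → prefix "9" already present; 7 new (8, 2, 2, 8, 2, 0, 0)
  "95194419" → prefix "9" already present; 7 new (5, 1, 9, 4, 4, 1, 9)
  "90998" → prefix "9099" already present; 1 new (8)
  "982059026" → prefix "982" already present; 6 new (0, 5, 9, 0, 2, 6)
  "03847227170" → 11 new (0, 3, 8, 4, 7, 2, 2, 7, 1, 7, 0)
  "974" → prefix "9" already present; 2 new (7, 4)
  "92517854423" → prefix "925178" already present; 5 new (5, 4, 4, 2, 3)
  "90995" → prefix "9099" already present; 1 new (5)
  "98205902028" → prefix "98205902" already present; 3 new (0, 2, 8)
  "92552" → prefix "925" already present; 2 new (5, 2)
  "927766978" → prefix "92" already present; 7 new (7, 7, 6, 6, 9, 7, 8)
  "2678" → 4 new (2, 6, 7, 8)
Total nodes = 9 + 6 + 2 + 4 + 4 + 7 + 7 + 1 + 6 + 11 + 2 + 5 + 1 + 3 + 2 + 7 + 4 = 81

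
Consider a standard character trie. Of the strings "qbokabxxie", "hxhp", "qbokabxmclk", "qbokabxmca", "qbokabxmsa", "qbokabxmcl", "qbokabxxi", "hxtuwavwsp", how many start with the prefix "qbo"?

Walk to "qbo"; the words in its subtree are exactly those with that prefix.
Matches: "qbokabxmca", "qbokabxmcl", "qbokabxmclk", "qbokabxmsa", "qbokabxxi", "qbokabxxie"
Count: 6

6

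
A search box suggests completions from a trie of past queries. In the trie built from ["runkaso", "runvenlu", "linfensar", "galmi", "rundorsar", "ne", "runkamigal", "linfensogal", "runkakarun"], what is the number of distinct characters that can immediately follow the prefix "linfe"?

Follow the path "linfe" to its node, then look at its outgoing edges.
Characters that immediately follow "linfe" among the stored strings: {n}.
That node has 1 child edge.

1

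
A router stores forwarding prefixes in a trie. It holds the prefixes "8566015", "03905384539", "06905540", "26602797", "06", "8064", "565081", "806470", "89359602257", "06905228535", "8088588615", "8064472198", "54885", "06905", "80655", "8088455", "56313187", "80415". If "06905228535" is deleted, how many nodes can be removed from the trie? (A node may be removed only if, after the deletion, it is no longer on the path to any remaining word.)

6

Walk "06905228535" from the leaf back toward the root, removing each node that no remaining word uses.
The suffix "228535" (6 nodes) is used only by "06905228535"; the node for "06905" still has the child "5", so pruning stops there.
Nodes removed: 6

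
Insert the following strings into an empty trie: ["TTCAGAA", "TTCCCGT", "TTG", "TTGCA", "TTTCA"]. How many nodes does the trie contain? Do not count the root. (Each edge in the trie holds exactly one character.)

17

Insert word by word; a character creates a node only if that edge doesn't already exist:
  "TTCAGAA" → 7 new (T, T, C, A, G, A, A)
  "TTCCCGT" → prefix "TTC" already present; 4 new (C, C, G, T)
  "TTG" → prefix "TT" already present; 1 new (G)
  "TTGCA" → prefix "TTG" already present; 2 new (C, A)
  "TTTCA" → prefix "TT" already present; 3 new (T, C, A)
Total nodes = 7 + 4 + 1 + 2 + 3 = 17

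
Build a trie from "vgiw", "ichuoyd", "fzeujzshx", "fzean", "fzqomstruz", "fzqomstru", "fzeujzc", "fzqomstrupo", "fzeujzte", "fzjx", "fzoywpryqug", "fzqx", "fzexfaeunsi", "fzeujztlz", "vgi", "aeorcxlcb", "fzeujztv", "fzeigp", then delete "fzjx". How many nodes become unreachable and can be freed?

2

Walk "fzjx" from the leaf back toward the root, removing each node that no remaining word uses.
The suffix "jx" (2 nodes) is used only by "fzjx"; the node for "fz" still has the child "e", so pruning stops there.
Nodes removed: 2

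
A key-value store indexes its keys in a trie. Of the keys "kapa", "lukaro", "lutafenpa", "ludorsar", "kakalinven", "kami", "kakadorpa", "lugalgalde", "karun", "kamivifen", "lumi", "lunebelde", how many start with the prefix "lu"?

Walk to "lu"; the words in its subtree are exactly those with that prefix.
Words under "lu": ludorsar, lugalgalde, lukaro, lumi, lunebelde, lutafenpa
Count: 6

6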